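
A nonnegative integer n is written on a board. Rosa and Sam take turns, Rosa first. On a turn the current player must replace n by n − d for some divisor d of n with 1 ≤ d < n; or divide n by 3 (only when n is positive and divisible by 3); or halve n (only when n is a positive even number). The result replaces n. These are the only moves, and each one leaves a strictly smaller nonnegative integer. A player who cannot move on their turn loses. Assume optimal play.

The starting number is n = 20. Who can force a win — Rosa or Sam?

Rosa wins.

Use the standard recursion: the mover loses at a terminal position; elsewhere, the mover wins exactly when some move hands the opponent an L position.
n=0: no move → L
n=1: no move → L
n=2: →1(L), so W
n=3: →1(L), so W
n=4: →2(W), 3(W) — all W, so L
n=5: →4(L), so W
n=6: →4(L), so W
n=7: →6(W) only, which is W, so L
n=8: →4(L), so W
n=9: →3(W), 6(W), 8(W) — all W, so L
n=10: →9(L), so W
n=11: →10(W) only, which is W, so L
n=12: →4(L), so W
n=13: →12(W) only, which is W, so L
n=14: →7(L), so W
n=15: →5(W), 10(W), 12(W), 14(W) — all W, so L
n=16: →15(L), so W
n=17: →16(W) only, which is W, so L
n=18: →9(L), so W
n=19: →18(W) only, which is W, so L
n=20: →15(L), so W
From 20 Rosa can move to 15, reaching an L position.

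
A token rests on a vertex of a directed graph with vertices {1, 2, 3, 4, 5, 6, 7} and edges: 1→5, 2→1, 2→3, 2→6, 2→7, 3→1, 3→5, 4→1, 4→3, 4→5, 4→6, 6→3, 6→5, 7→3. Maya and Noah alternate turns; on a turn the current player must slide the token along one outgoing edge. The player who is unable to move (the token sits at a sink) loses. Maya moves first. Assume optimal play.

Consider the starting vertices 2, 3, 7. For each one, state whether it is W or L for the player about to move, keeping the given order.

2: W, 3: W, 7: L

Positions with no move are L. A position that does have a move is losing for the player to move precisely when every available move leads to a winning position for the opponent. Fill in the labels:
Every edge goes from a vertex to one that appears earlier in the order 5, 1, 3, 7, 6, 4, 2, so processing vertices in that order labels each vertex after all of its successors.
5: no outgoing edge → L
1: →5(L), so W
3: →5(L), so W
7: →3(W) only, which is W, so L
6: →5(L), so W
4: →5(L), so W
2: →7(L), so W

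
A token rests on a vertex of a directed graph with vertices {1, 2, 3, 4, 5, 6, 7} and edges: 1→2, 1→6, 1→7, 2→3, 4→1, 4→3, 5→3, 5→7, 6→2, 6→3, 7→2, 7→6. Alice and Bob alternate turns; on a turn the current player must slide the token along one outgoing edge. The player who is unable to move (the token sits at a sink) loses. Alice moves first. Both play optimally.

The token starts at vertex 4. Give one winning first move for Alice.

Move to 3.

Classify positions by backward induction: terminal positions (no move available) are L. From any other position, the mover wins iff some move reaches an L.
Every edge goes from a vertex to one that appears earlier in the order 3, 2, 6, 7, 1, 5, 4, so processing vertices in that order labels each vertex after all of its successors.
3: no outgoing edge → L
2: reaches L-position 3 → W
6: reaches L-position 3 → W
7: only reaches 6(W), 2(W), all W → L
1: reaches L-position 7 → W
5: reaches L-position 7 → W
4: reaches L-position 3 → W
From 4, the L positions reachable in one move are: 3.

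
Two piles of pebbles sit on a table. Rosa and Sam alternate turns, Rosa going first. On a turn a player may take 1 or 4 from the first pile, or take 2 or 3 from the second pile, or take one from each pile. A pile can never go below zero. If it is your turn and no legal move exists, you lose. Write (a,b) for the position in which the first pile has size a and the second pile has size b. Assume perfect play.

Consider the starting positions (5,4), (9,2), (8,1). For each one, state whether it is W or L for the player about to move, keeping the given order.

Build the W/L table. Terminal = L. A non-terminal position is W if it has a move to some L; otherwise it is L.
No move ever increases a pile, so every position that can arise here has a ≤ 9 and b ≤ 4; it is enough to label the cells with 0 ≤ a ≤ 9 and 0 ≤ b ≤ 4.
Every move lowers a or b (never raises either), so fill the grid row by row in increasing a, and left to right within a row: each cell's successors are then already labelled.
      b=0  b=1  b=2  b=3  b=4
a=0:    L    L    W    W    W
a=1:    W    W    W    L    L
a=2:    L    L    W    W    W
a=3:    W    W    W    L    L
a=4:    W    W    L    W    W
a=5:    L    L    W    W    W
a=6:    W    W    W    L    L
a=7:    L    L    W    W    W
a=8:    W    W    W    L    L
a=9:    W    W    L    W    W
Cells with no legal move (terminal, hence L): (0,0), (0,1).
The remaining L cells, each justified by listing all of its moves:
(1,3): only reaches (0,3)(W), (1,1)(W), (1,0)(W), (0,2)(W), all W → L
(1,4): only reaches (0,4)(W), (1,2)(W), (1,1)(W), (0,3)(W), all W → L
(2,0): only reaches (1,0)(W), which is W → L
(2,1): only reaches (1,1)(W), (1,0)(W), all W → L
(3,3): only reaches (2,3)(W), (3,1)(W), (3,0)(W), (2,2)(W), all W → L
(3,4): only reaches (2,4)(W), (3,2)(W), (3,1)(W), (2,3)(W), all W → L
(4,2): only reaches (3,2)(W), (0,2)(W), (4,0)(W), (3,1)(W), all W → L
(5,0): only reaches (4,0)(W), (1,0)(W), all W → L
(5,1): only reaches (4,1)(W), (1,1)(W), (4,0)(W), all W → L
(6,3): only reaches (5,3)(W), (2,3)(W), (6,1)(W), (6,0)(W), (5,2)(W), all W → L
(6,4): only reaches (5,4)(W), (2,4)(W), (6,2)(W), (6,1)(W), (5,3)(W), all W → L
(7,0): only reaches (6,0)(W), (3,0)(W), all W → L
(7,1): only reaches (6,1)(W), (3,1)(W), (6,0)(W), all W → L
(8,3): only reaches (7,3)(W), (4,3)(W), (8,1)(W), (8,0)(W), (7,2)(W), all W → L
(8,4): only reaches (7,4)(W), (4,4)(W), (8,2)(W), (8,1)(W), (7,3)(W), all W → L
(9,2): only reaches (8,2)(W), (5,2)(W), (9,0)(W), (8,1)(W), all W → L
Every other cell has at least one move into one of the L cells above, so it is W.
(5,4): the move to (1,4) reaches an L cell, so W
(9,2): one of the L cells justified above, so L
(8,1): the move to (7,1) reaches an L cell, so W

(5,4): W, (9,2): L, (8,1): W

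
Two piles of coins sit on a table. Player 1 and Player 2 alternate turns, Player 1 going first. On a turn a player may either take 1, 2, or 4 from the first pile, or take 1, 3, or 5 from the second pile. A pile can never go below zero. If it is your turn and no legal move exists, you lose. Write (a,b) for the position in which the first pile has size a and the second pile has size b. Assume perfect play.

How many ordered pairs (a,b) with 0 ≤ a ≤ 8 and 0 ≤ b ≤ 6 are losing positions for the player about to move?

21

Work bottom-up. With no move the player to move loses. Otherwise the position is W if at least one move leads to an L position for the opponent, and L if every move leads to a W.
Every move lowers a or b (never raises either), so fill the grid row by row in increasing a, and left to right within a row: each cell's successors are then already labelled.
      b=0  b=1  b=2  b=3  b=4  b=5  b=6
a=0:    L    W    L    W    L    W    L
a=1:    W    L    W    L    W    L    W
a=2:    W    W    W    W    W    W    W
a=3:    L    W    L    W    L    W    L
a=4:    W    L    W    L    W    L    W
a=5:    W    W    W    W    W    W    W
a=6:    L    W    L    W    L    W    L
a=7:    W    L    W    L    W    L    W
a=8:    W    W    W    W    W    W    W
Cells with no legal move (terminal, hence L): (0,0).
The remaining L cells, each justified by listing all of its moves:
(0,2): L (sole option (0,1)(W) is W)
(0,4): L (options (0,3)(W), (0,1)(W) are all W)
(0,6): L (options (0,5)(W), (0,3)(W), (0,1)(W) are all W)
(1,1): L (options (0,1)(W), (1,0)(W) are all W)
(1,3): L (options (0,3)(W), (1,2)(W), (1,0)(W) are all W)
(1,5): L (options (0,5)(W), (1,4)(W), (1,2)(W), (1,0)(W) are all W)
(3,0): L (options (2,0)(W), (1,0)(W) are all W)
(3,2): L (options (2,2)(W), (1,2)(W), (3,1)(W) are all W)
(3,4): L (options (2,4)(W), (1,4)(W), (3,3)(W), (3,1)(W) are all W)
(3,6): L (options (2,6)(W), (1,6)(W), (3,5)(W), (3,3)(W), (3,1)(W) are all W)
(4,1): L (options (3,1)(W), (2,1)(W), (0,1)(W), (4,0)(W) are all W)
(4,3): L (options (3,3)(W), (2,3)(W), (0,3)(W), (4,2)(W), (4,0)(W) are all W)
(4,5): L (options (3,5)(W), (2,5)(W), (0,5)(W), (4,4)(W), (4,2)(W), (4,0)(W) are all W)
(6,0): L (options (5,0)(W), (4,0)(W), (2,0)(W) are all W)
(6,2): L (options (5,2)(W), (4,2)(W), (2,2)(W), (6,1)(W) are all W)
(6,4): L (options (5,4)(W), (4,4)(W), (2,4)(W), (6,3)(W), (6,1)(W) are all W)
(6,6): L (options (5,6)(W), (4,6)(W), (2,6)(W), (6,5)(W), (6,3)(W), (6,1)(W) are all W)
(7,1): L (options (6,1)(W), (5,1)(W), (3,1)(W), (7,0)(W) are all W)
(7,3): L (options (6,3)(W), (5,3)(W), (3,3)(W), (7,2)(W), (7,0)(W) are all W)
(7,5): L (options (6,5)(W), (5,5)(W), (3,5)(W), (7,4)(W), (7,2)(W), (7,0)(W) are all W)
Every other cell has at least one move into one of the L cells above, so it is W.
L cells per row: a=0: 4, a=1: 3, a=2: 0, a=3: 4, a=4: 3, a=5: 0, a=6: 4, a=7: 3, a=8: 0; total 21.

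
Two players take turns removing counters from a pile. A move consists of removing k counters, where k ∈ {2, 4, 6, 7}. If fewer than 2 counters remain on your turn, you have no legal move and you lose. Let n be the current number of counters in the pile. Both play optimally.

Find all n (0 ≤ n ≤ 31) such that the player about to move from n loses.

Use the standard recursion: the mover loses at a terminal position; elsewhere, the mover wins exactly when some move hands the opponent an L position.
n=0: no move → L
n=1: no move → L
n=2: reaches L-position 0 → W
n=3: reaches L-position 1 → W
n=4: reaches L-position 0 → W
n=5: reaches L-position 1 → W
n=6: reaches L-position 0 → W
n=7: reaches L-position 1 → W
n=8: reaches L-position 1 → W
n=9: only reaches 7(W), 5(W), 3(W), 2(W), all W → L
n=10: only reaches 8(W), 6(W), 4(W), 3(W), all W → L
n=11: reaches L-position 9 → W
n=12: reaches L-position 10 → W
n=13: reaches L-position 9 → W
n=14: reaches L-position 10 → W
n=15: reaches L-position 9 → W
n=16: reaches L-position 10 → W
n=17: reaches L-position 10 → W
n=18: only reaches 16(W), 14(W), 12(W), 11(W), all W → L
n=19: only reaches 17(W), 15(W), 13(W), 12(W), all W → L
n=20: reaches L-position 18 → W
n=21: reaches L-position 19 → W
n=22: reaches L-position 18 → W
n=23: reaches L-position 19 → W
n=24: reaches L-position 18 → W
n=25: reaches L-position 19 → W
n=26: reaches L-position 19 → W
n=27: only reaches 25(W), 23(W), 21(W), 20(W), all W → L
n=28: only reaches 26(W), 24(W), 22(W), 21(W), all W → L
n=29: reaches L-position 27 → W
n=30: reaches L-position 28 → W
n=31: reaches L-position 27 → W
The losing starting values of n are exactly the entries labelled L in this table (8 of them).

0, 1, 9, 10, 18, 19, 27, 28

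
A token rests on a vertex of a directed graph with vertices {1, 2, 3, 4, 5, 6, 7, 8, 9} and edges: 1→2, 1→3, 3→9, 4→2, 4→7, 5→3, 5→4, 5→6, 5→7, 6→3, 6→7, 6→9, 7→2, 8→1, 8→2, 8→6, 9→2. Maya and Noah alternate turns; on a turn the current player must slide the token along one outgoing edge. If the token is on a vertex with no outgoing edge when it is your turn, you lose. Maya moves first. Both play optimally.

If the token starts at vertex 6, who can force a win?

Compute win/loss labels from the base case upward. A position with no move is L. Any other position is W if it can reach an L in one move, else L.
Every edge goes from a vertex to one that appears earlier in the order 2, 7, 4, 9, 3, 1, 6, 8, 5, so processing vertices in that order labels each vertex after all of its successors.
2: no outgoing edge → L
7: can move to 2, which is L ⇒ W
4: can move to 2, which is L ⇒ W
9: can move to 2, which is L ⇒ W
3: the only move is to 9(W), a W ⇒ L
1: can move to 3, which is L ⇒ W
6: can move to 3, which is L ⇒ W
8: can move to 2, which is L ⇒ W
5: can move to 3, which is L ⇒ W
From 6 Maya can move to 3, reaching an L position.

Maya wins.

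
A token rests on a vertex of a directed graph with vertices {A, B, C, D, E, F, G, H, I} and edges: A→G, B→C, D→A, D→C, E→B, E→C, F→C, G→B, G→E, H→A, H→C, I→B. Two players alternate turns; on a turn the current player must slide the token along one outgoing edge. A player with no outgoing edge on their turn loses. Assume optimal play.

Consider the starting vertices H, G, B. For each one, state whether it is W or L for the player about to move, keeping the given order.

H: W, G: L, B: W

Label each position W (a win for the player to move) or L (a loss). A position with no legal move is L; any other position is W exactly when some move reaches an L, and L when every move reaches a W.
Every edge goes from a vertex to one that appears earlier in the order C, B, E, G, A, H, I, D, F, so processing vertices in that order labels each vertex after all of its successors.
C: no outgoing edge → L
B: W (go to C, an L position)
E: W (go to C, an L position)
G: L (options E(W), B(W) are all W)
A: W (go to G, an L position)
H: W (go to C, an L position)
I: L (sole option B(W) is W)
D: W (go to C, an L position)
F: W (go to C, an L position)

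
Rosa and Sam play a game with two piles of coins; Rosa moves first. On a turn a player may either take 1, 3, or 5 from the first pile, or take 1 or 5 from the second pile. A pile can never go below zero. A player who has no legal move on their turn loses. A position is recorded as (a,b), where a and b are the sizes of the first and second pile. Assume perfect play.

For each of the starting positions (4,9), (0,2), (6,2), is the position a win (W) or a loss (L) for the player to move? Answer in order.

Use the standard recursion: the mover loses at a terminal position; elsewhere, the mover wins exactly when some move hands the opponent an L position.
No move ever increases a pile, so every position that can arise here has a ≤ 6 and b ≤ 9; it is enough to label the cells with 0 ≤ a ≤ 6 and 0 ≤ b ≤ 9.
Every move lowers a or b (never raises either), so fill the grid row by row in increasing a, and left to right within a row: each cell's successors are then already labelled.
      b=0  b=1  b=2  b=3  b=4  b=5  b=6  b=7  b=8  b=9
a=0:    L    W    L    W    L    W    L    W    L    W
a=1:    W    L    W    L    W    L    W    L    W    L
a=2:    L    W    L    W    L    W    L    W    L    W
a=3:    W    L    W    L    W    L    W    L    W    L
a=4:    L    W    L    W    L    W    L    W    L    W
a=5:    W    L    W    L    W    L    W    L    W    L
a=6:    L    W    L    W    L    W    L    W    L    W
Cells with no legal move (terminal, hence L): (0,0).
The remaining L cells, each justified by listing all of its moves:
(0,2): L (sole option (0,1)(W) is W)
(0,4): L (sole option (0,3)(W) is W)
(0,6): L (options (0,5)(W), (0,1)(W) are all W)
(0,8): L (options (0,7)(W), (0,3)(W) are all W)
(1,1): L (options (0,1)(W), (1,0)(W) are all W)
(1,3): L (options (0,3)(W), (1,2)(W) are all W)
(1,5): L (options (0,5)(W), (1,4)(W), (1,0)(W) are all W)
(1,7): L (options (0,7)(W), (1,6)(W), (1,2)(W) are all W)
(1,9): L (options (0,9)(W), (1,8)(W), (1,4)(W) are all W)
(2,0): L (sole option (1,0)(W) is W)
(2,2): L (options (1,2)(W), (2,1)(W) are all W)
(2,4): L (options (1,4)(W), (2,3)(W) are all W)
(2,6): L (options (1,6)(W), (2,5)(W), (2,1)(W) are all W)
(2,8): L (options (1,8)(W), (2,7)(W), (2,3)(W) are all W)
(3,1): L (options (2,1)(W), (0,1)(W), (3,0)(W) are all W)
(3,3): L (options (2,3)(W), (0,3)(W), (3,2)(W) are all W)
(3,5): L (options (2,5)(W), (0,5)(W), (3,4)(W), (3,0)(W) are all W)
(3,7): L (options (2,7)(W), (0,7)(W), (3,6)(W), (3,2)(W) are all W)
(3,9): L (options (2,9)(W), (0,9)(W), (3,8)(W), (3,4)(W) are all W)
(4,0): L (options (3,0)(W), (1,0)(W) are all W)
(4,2): L (options (3,2)(W), (1,2)(W), (4,1)(W) are all W)
(4,4): L (options (3,4)(W), (1,4)(W), (4,3)(W) are all W)
(4,6): L (options (3,6)(W), (1,6)(W), (4,5)(W), (4,1)(W) are all W)
(4,8): L (options (3,8)(W), (1,8)(W), (4,7)(W), (4,3)(W) are all W)
(5,1): L (options (4,1)(W), (2,1)(W), (0,1)(W), (5,0)(W) are all W)
(5,3): L (options (4,3)(W), (2,3)(W), (0,3)(W), (5,2)(W) are all W)
(5,5): L (options (4,5)(W), (2,5)(W), (0,5)(W), (5,4)(W), (5,0)(W) are all W)
(5,7): L (options (4,7)(W), (2,7)(W), (0,7)(W), (5,6)(W), (5,2)(W) are all W)
(5,9): L (options (4,9)(W), (2,9)(W), (0,9)(W), (5,8)(W), (5,4)(W) are all W)
(6,0): L (options (5,0)(W), (3,0)(W), (1,0)(W) are all W)
(6,2): L (options (5,2)(W), (3,2)(W), (1,2)(W), (6,1)(W) are all W)
(6,4): L (options (5,4)(W), (3,4)(W), (1,4)(W), (6,3)(W) are all W)
(6,6): L (options (5,6)(W), (3,6)(W), (1,6)(W), (6,5)(W), (6,1)(W) are all W)
(6,8): L (options (5,8)(W), (3,8)(W), (1,8)(W), (6,7)(W), (6,3)(W) are all W)
Every other cell has at least one move into one of the L cells above, so it is W.
(4,9): the move to (3,9) reaches an L cell, so W
(0,2): one of the L cells justified above, so L
(6,2): one of the L cells justified above, so L

(4,9): W, (0,2): L, (6,2): L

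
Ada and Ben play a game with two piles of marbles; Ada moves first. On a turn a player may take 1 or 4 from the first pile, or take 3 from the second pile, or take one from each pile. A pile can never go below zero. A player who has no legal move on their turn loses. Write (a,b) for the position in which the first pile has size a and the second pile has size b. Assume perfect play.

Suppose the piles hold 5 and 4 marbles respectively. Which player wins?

Ada wins.

Label each position W (a win for the player to move) or L (a loss). A position with no legal move is L; any other position is W exactly when some move reaches an L, and L when every move reaches a W.
No move ever increases a pile, so every position that can arise here has a ≤ 5 and b ≤ 4; it is enough to label the cells with 0 ≤ a ≤ 5 and 0 ≤ b ≤ 4.
Every move lowers a or b (never raises either), so fill the grid row by row in increasing a, and left to right within a row: each cell's successors are then already labelled.
      b=0  b=1  b=2  b=3  b=4
a=0:    L    L    L    W    W
a=1:    W    W    W    W    L
a=2:    L    L    L    W    W
a=3:    W    W    W    W    L
a=4:    W    W    W    L    W
a=5:    L    L    L    W    W
Cells with no legal move (terminal, hence L): (0,0), (0,1), (0,2).
The remaining L cells, each justified by listing all of its moves:
(1,4): only reaches (0,4)(W), (1,1)(W), (0,3)(W), all W → L
(2,0): only reaches (1,0)(W), which is W → L
(2,1): only reaches (1,1)(W), (1,0)(W), all W → L
(2,2): only reaches (1,2)(W), (1,1)(W), all W → L
(3,4): only reaches (2,4)(W), (3,1)(W), (2,3)(W), all W → L
(4,3): only reaches (3,3)(W), (0,3)(W), (4,0)(W), (3,2)(W), all W → L
(5,0): only reaches (4,0)(W), (1,0)(W), all W → L
(5,1): only reaches (4,1)(W), (1,1)(W), (4,0)(W), all W → L
(5,2): only reaches (4,2)(W), (1,2)(W), (4,1)(W), all W → L
Every other cell has at least one move into one of the L cells above, so it is W.
From (5,4) Ada can move to (1,4), reaching an L position.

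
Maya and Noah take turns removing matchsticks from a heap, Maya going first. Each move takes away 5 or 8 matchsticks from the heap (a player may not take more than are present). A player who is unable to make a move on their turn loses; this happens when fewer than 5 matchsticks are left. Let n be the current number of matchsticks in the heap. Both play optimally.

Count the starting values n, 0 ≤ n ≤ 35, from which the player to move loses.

Build the W/L table. Terminal = L. A non-terminal position is W if it has a move to some L; otherwise it is L.
n=0: no move → L
n=1: no move → L
n=2: no move → L
n=3: no move → L
n=4: no move → L
n=5: W (go to 0, an L position)
n=6: W (go to 1, an L position)
n=7: W (go to 2, an L position)
n=8: W (go to 3, an L position)
n=9: W (go to 4, an L position)
n=10: W (go to 2, an L position)
n=11: W (go to 3, an L position)
n=12: W (go to 4, an L position)
n=13: L (options 8(W), 5(W) are all W)
n=14: L (options 9(W), 6(W) are all W)
n=15: L (options 10(W), 7(W) are all W)
n=16: L (options 11(W), 8(W) are all W)
n=17: L (options 12(W), 9(W) are all W)
n=18: W (go to 13, an L position)
n=19: W (go to 14, an L position)
n=20: W (go to 15, an L position)
n=21: W (go to 16, an L position)
n=22: W (go to 17, an L position)
n=23: W (go to 15, an L position)
n=24: W (go to 16, an L position)
n=25: W (go to 17, an L position)
n=26: L (options 21(W), 18(W) are all W)
n=27: L (options 22(W), 19(W) are all W)
n=28: L (options 23(W), 20(W) are all W)
n=29: L (options 24(W), 21(W) are all W)
n=30: L (options 25(W), 22(W) are all W)
n=31: W (go to 26, an L position)
n=32: W (go to 27, an L position)
n=33: W (go to 28, an L position)
n=34: W (go to 29, an L position)
n=35: W (go to 30, an L position)
L entries with 0 ≤ n ≤ 35: n = 0, 1, 2, 3, 4, 13, 14, 15, 16, 17, 26, 27, 28, 29, 30; that makes 15.

15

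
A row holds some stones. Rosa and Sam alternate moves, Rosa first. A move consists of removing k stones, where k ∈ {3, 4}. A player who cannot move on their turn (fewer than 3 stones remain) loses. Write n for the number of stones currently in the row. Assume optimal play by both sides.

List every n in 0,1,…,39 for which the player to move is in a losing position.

0, 1, 2, 7, 8, 9, 14, 15, 16, 21, 22, 23, 28, 29, 30, 35, 36, 37

Work bottom-up. With no move the player to move loses. Otherwise the position is W if at least one move leads to an L position for the opponent, and L if every move leads to a W.
n=0: no move → L
n=1: no move → L
n=2: no move → L
n=3: W (go to 0, an L position)
n=4: W (go to 1, an L position)
n=5: W (go to 2, an L position)
n=6: W (go to 2, an L position)
n=7: L (options 4(W), 3(W) are all W)
n=8: L (options 5(W), 4(W) are all W)
n=9: L (options 6(W), 5(W) are all W)
n=10: W (go to 7, an L position)
n=11: W (go to 8, an L position)
n=12: W (go to 9, an L position)
n=13: W (go to 9, an L position)
n=14: L (options 11(W), 10(W) are all W)
n=15: L (options 12(W), 11(W) are all W)
n=16: L (options 13(W), 12(W) are all W)
n=17: W (go to 14, an L position)
n=18: W (go to 15, an L position)
n=19: W (go to 16, an L position)
n=20: W (go to 16, an L position)
n=21: L (options 18(W), 17(W) are all W)
n=22: L (options 19(W), 18(W) are all W)
n=23: L (options 20(W), 19(W) are all W)
n=24: W (go to 21, an L position)
n=25: W (go to 22, an L position)
n=26: W (go to 23, an L position)
n=27: W (go to 23, an L position)
n=28: L (options 25(W), 24(W) are all W)
n=29: L (options 26(W), 25(W) are all W)
n=30: L (options 27(W), 26(W) are all W)
n=31: W (go to 28, an L position)
n=32: W (go to 29, an L position)
n=33: W (go to 30, an L position)
n=34: W (go to 30, an L position)
n=35: L (options 32(W), 31(W) are all W)
n=36: L (options 33(W), 32(W) are all W)
n=37: L (options 34(W), 33(W) are all W)
n=38: W (go to 35, an L position)
n=39: W (go to 36, an L position)
Reading off the rows marked L gives the requested list; there are 18 such values of n.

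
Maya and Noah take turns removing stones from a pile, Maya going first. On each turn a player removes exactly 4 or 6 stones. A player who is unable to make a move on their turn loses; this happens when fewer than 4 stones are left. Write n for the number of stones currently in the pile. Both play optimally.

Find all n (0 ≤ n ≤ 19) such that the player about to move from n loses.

Positions with no move are L. A position that does have a move is losing for the player to move precisely when every available move leads to a winning position for the opponent. Fill in the labels:
n=0: no move → L
n=1: no move → L
n=2: no move → L
n=3: no move → L
n=4: W (go to 0, an L position)
n=5: W (go to 1, an L position)
n=6: W (go to 2, an L position)
n=7: W (go to 3, an L position)
n=8: W (go to 2, an L position)
n=9: W (go to 3, an L position)
n=10: L (options 6(W), 4(W) are all W)
n=11: L (options 7(W), 5(W) are all W)
n=12: L (options 8(W), 6(W) are all W)
n=13: L (options 9(W), 7(W) are all W)
n=14: W (go to 10, an L position)
n=15: W (go to 11, an L position)
n=16: W (go to 12, an L position)
n=17: W (go to 13, an L position)
n=18: W (go to 12, an L position)
n=19: W (go to 13, an L position)
Reading off the rows marked L gives the requested list; there are 8 such values of n.

0, 1, 2, 3, 10, 11, 12, 13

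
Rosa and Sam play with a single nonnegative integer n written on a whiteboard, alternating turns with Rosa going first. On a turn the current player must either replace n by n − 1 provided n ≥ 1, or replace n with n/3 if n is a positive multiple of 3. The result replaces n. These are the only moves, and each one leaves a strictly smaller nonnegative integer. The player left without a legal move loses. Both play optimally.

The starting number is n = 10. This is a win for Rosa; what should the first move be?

Move to 9.

Positions with no move are L. A position that does have a move is losing for the player to move precisely when every available move leads to a winning position for the opponent. Fill in the labels:
n=0: no move → L
n=1: W (go to 0, an L position)
n=2: L (sole option 1(W) is W)
n=3: W (go to 2, an L position)
n=4: L (sole option 3(W) is W)
n=5: W (go to 4, an L position)
n=6: W (go to 2, an L position)
n=7: L (sole option 6(W) is W)
n=8: W (go to 7, an L position)
n=9: L (options 3(W), 8(W) are all W)
n=10: W (go to 9, an L position)
From 10, the L positions reachable in one move are: 9.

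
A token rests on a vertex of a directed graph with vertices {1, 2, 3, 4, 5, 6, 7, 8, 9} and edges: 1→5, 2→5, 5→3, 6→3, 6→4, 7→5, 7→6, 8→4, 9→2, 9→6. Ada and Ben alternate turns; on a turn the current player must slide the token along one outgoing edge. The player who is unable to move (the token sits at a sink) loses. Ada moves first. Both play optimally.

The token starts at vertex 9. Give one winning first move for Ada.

Label each position W (a win for the player to move) or L (a loss). A position with no legal move is L; any other position is W exactly when some move reaches an L, and L when every move reaches a W.
Every edge goes from a vertex to one that appears earlier in the order 4, 3, 8, 5, 6, 7, 2, 9, 1, so processing vertices in that order labels each vertex after all of its successors.
4: no outgoing edge → L
3: no outgoing edge → L
8: W (go to 4, an L position)
5: W (go to 3, an L position)
6: W (go to 3, an L position)
7: L (options 6(W), 5(W) are all W)
2: L (sole option 5(W) is W)
9: W (go to 2, an L position)
1: L (sole option 5(W) is W)
From 9, the L positions reachable in one move are: 2.

Move to 2.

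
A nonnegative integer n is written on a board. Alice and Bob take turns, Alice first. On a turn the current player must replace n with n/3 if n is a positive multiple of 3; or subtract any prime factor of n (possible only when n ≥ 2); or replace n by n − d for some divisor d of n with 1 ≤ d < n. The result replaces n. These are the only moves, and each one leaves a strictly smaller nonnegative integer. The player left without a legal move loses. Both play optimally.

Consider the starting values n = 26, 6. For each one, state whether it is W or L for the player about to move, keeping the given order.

Use the standard recursion: the mover loses at a terminal position; elsewhere, the mover wins exactly when some move hands the opponent an L position.
n=0: no move → L
n=1: no move → L
n=2: W (go to 0, an L position)
n=3: W (go to 0, an L position)
n=4: L (options 2(W), 3(W) are all W)
n=5: W (go to 0, an L position)
n=6: W (go to 4, an L position)
n=7: W (go to 0, an L position)
n=8: W (go to 4, an L position)
n=9: L (options 3(W), 6(W), 8(W) are all W)
n=10: W (go to 9, an L position)
n=11: W (go to 0, an L position)
n=12: W (go to 4, an L position)
n=13: W (go to 0, an L position)
n=14: L (options 7(W), 12(W), 13(W) are all W)
n=15: W (go to 14, an L position)
n=16: W (go to 14, an L position)
n=17: W (go to 0, an L position)
n=18: W (go to 9, an L position)
n=19: W (go to 0, an L position)
n=20: L (options 10(W), 15(W), 16(W), 18(W), 19(W) are all W)
n=21: W (go to 14, an L position)
n=22: W (go to 20, an L position)
n=23: W (go to 0, an L position)
n=24: W (go to 20, an L position)
n=25: W (go to 20, an L position)
n=26: L (options 13(W), 24(W), 25(W) are all W)

26: L, 6: W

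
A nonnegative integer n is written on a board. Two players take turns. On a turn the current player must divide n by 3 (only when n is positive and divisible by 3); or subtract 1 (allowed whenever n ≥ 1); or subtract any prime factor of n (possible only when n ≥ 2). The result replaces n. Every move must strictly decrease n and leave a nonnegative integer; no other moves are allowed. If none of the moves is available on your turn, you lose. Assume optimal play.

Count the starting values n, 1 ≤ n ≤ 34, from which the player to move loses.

Work bottom-up. With no move the player to move loses. Otherwise the position is W if at least one move leads to an L position for the opponent, and L if every move leads to a W.
n=0: no move → L
n=1: reaches L-position 0 → W
n=2: reaches L-position 0 → W
n=3: reaches L-position 0 → W
n=4: only reaches 2(W), 3(W), all W → L
n=5: reaches L-position 0 → W
n=6: reaches L-position 4 → W
n=7: reaches L-position 0 → W
n=8: only reaches 6(W), 7(W), all W → L
n=9: reaches L-position 8 → W
n=10: reaches L-position 8 → W
n=11: reaches L-position 0 → W
n=12: reaches L-position 4 → W
n=13: reaches L-position 0 → W
n=14: only reaches 7(W), 12(W), 13(W), all W → L
n=15: reaches L-position 14 → W
n=16: reaches L-position 14 → W
n=17: reaches L-position 0 → W
n=18: only reaches 6(W), 15(W), 16(W), 17(W), all W → L
n=19: reaches L-position 0 → W
n=20: reaches L-position 18 → W
n=21: reaches L-position 14 → W
n=22: only reaches 11(W), 20(W), 21(W), all W → L
n=23: reaches L-position 0 → W
n=24: reaches L-position 8 → W
n=25: only reaches 20(W), 24(W), all W → L
n=26: reaches L-position 25 → W
n=27: only reaches 9(W), 24(W), 26(W), all W → L
n=28: reaches L-position 27 → W
n=29: reaches L-position 0 → W
n=30: reaches L-position 25 → W
n=31: reaches L-position 0 → W
n=32: only reaches 30(W), 31(W), all W → L
n=33: reaches L-position 22 → W
n=34: reaches L-position 32 → W
L entries with 1 ≤ n ≤ 34 (n=0 is outside the asked range and is not counted): n = 4, 8, 14, 18, 22, 25, 27, 32; that makes 8.

8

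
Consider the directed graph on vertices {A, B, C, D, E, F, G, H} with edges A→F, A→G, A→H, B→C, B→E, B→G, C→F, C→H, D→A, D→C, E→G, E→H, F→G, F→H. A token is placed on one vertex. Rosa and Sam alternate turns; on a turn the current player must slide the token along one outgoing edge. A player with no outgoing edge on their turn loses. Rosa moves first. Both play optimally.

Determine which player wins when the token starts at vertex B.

Compute win/loss labels from the base case upward. A position with no move is L. Any other position is W if it can reach an L in one move, else L.
Every edge goes from a vertex to one that appears earlier in the order H, G, E, F, A, C, D, B, so processing vertices in that order labels each vertex after all of its successors.
H: no outgoing edge → L
G: no outgoing edge → L
E: reaches L-position G → W
F: reaches L-position G → W
A: reaches L-position G → W
C: reaches L-position H → W
D: only reaches C(W), A(W), all W → L
B: reaches L-position G → W
The starting position B is W: Rosa should move to G, handing over an L position.

Rosa wins.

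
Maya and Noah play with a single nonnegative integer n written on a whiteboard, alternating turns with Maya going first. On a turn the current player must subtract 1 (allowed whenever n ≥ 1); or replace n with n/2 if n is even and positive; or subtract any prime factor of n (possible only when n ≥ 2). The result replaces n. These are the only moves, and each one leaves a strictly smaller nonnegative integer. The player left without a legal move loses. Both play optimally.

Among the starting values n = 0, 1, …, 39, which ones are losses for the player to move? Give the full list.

Label each position W (a win for the player to move) or L (a loss). A position with no legal move is L; any other position is W exactly when some move reaches an L, and L when every move reaches a W.
n=0: no move → L
n=1: W (go to 0, an L position)
n=2: W (go to 0, an L position)
n=3: W (go to 0, an L position)
n=4: L (options 2(W), 3(W) are all W)
n=5: W (go to 0, an L position)
n=6: W (go to 4, an L position)
n=7: W (go to 0, an L position)
n=8: W (go to 4, an L position)
n=9: L (options 6(W), 8(W) are all W)
n=10: W (go to 9, an L position)
n=11: W (go to 0, an L position)
n=12: W (go to 9, an L position)
n=13: W (go to 0, an L position)
n=14: L (options 7(W), 12(W), 13(W) are all W)
n=15: W (go to 14, an L position)
n=16: W (go to 14, an L position)
n=17: W (go to 0, an L position)
n=18: W (go to 9, an L position)
n=19: W (go to 0, an L position)
n=20: L (options 10(W), 15(W), 18(W), 19(W) are all W)
n=21: W (go to 14, an L position)
n=22: W (go to 20, an L position)
n=23: W (go to 0, an L position)
n=24: L (options 12(W), 21(W), 22(W), 23(W) are all W)
n=25: W (go to 20, an L position)
n=26: W (go to 24, an L position)
n=27: W (go to 24, an L position)
n=28: W (go to 14, an L position)
n=29: W (go to 0, an L position)
n=30: L (options 15(W), 25(W), 27(W), 28(W), 29(W) are all W)
n=31: W (go to 0, an L position)
n=32: W (go to 30, an L position)
n=33: W (go to 30, an L position)
n=34: L (options 17(W), 32(W), 33(W) are all W)
n=35: W (go to 30, an L position)
n=36: W (go to 34, an L position)
n=37: W (go to 0, an L position)
n=38: L (options 19(W), 36(W), 37(W) are all W)
n=39: W (go to 38, an L position)
Reading off the rows marked L gives the requested list; there are 9 such values of n.

0, 4, 9, 14, 20, 24, 30, 34, 38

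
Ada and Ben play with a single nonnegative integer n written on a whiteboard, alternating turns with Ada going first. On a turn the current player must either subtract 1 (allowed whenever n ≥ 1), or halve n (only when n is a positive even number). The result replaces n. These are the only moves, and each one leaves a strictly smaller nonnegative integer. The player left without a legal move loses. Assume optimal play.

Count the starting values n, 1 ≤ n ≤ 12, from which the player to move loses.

Compute win/loss labels from the base case upward. A position with no move is L. Any other position is W if it can reach an L in one move, else L.
n=0: no move → L
n=1: can move to 0, which is L ⇒ W
n=2: the only move is to 1(W), a W ⇒ L
n=3: can move to 2, which is L ⇒ W
n=4: can move to 2, which is L ⇒ W
n=5: the only move is to 4(W), a W ⇒ L
n=6: can move to 5, which is L ⇒ W
n=7: the only move is to 6(W), a W ⇒ L
n=8: can move to 7, which is L ⇒ W
n=9: the only move is to 8(W), a W ⇒ L
n=10: can move to 5, which is L ⇒ W
n=11: the only move is to 10(W), a W ⇒ L
n=12: can move to 11, which is L ⇒ W
L entries with 1 ≤ n ≤ 12 (n=0 is outside the asked range and is not counted): n = 2, 5, 7, 9, 11; that makes 5.

5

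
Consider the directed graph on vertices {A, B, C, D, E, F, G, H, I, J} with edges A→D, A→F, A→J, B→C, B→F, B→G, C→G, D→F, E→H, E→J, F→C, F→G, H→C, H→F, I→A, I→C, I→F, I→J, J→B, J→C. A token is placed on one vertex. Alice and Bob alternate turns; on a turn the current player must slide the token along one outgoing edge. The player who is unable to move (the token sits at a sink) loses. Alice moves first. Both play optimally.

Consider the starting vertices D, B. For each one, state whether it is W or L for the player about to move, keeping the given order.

D: L, B: W

Compute win/loss labels from the base case upward. A position with no move is L. Any other position is W if it can reach an L in one move, else L.
Every edge goes from a vertex to one that appears earlier in the order G, C, F, B, J, D, A, H, E, I, so processing vertices in that order labels each vertex after all of its successors.
G: no outgoing edge → L
C: can move to G, which is L ⇒ W
F: can move to G, which is L ⇒ W
B: can move to G, which is L ⇒ W
J: moves to B(W), C(W); every one is W ⇒ L
D: the only move is to F(W), a W ⇒ L
A: can move to D, which is L ⇒ W
H: moves to F(W), C(W); every one is W ⇒ L
E: can move to H, which is L ⇒ W
I: can move to J, which is L ⇒ W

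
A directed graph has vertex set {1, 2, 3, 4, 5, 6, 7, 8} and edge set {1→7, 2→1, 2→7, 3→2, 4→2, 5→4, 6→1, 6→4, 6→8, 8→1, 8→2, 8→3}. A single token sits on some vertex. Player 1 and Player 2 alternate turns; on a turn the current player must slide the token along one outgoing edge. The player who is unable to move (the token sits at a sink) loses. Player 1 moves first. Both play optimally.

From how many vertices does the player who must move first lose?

Compute win/loss labels from the base case upward. A position with no move is L. Any other position is W if it can reach an L in one move, else L.
Every edge goes from a vertex to one that appears earlier in the order 7, 1, 2, 3, 8, 4, 5, 6, so processing vertices in that order labels each vertex after all of its successors.
7: no outgoing edge → L
1: can move to 7, which is L ⇒ W
2: can move to 7, which is L ⇒ W
3: the only move is to 2(W), a W ⇒ L
8: can move to 3, which is L ⇒ W
4: the only move is to 2(W), a W ⇒ L
5: can move to 4, which is L ⇒ W
6: can move to 4, which is L ⇒ W
The L vertices are 3, 4, 7; that is 3 in all.

3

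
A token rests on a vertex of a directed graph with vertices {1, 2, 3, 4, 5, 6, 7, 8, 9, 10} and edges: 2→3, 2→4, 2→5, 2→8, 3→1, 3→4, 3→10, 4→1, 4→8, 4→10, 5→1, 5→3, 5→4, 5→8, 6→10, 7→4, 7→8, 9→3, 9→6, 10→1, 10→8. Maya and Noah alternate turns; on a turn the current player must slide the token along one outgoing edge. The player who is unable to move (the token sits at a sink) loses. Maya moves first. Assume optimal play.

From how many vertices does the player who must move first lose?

Positions with no move are L. A position that does have a move is losing for the player to move precisely when every available move leads to a winning position for the opponent. Fill in the labels:
Every edge goes from a vertex to one that appears earlier in the order 1, 8, 10, 6, 4, 3, 5, 7, 9, 2, so processing vertices in that order labels each vertex after all of its successors.
1: no outgoing edge → L
8: no outgoing edge → L
10: W (go to 8, an L position)
6: L (sole option 10(W) is W)
4: W (go to 8, an L position)
3: W (go to 1, an L position)
5: W (go to 8, an L position)
7: W (go to 8, an L position)
9: W (go to 6, an L position)
2: W (go to 8, an L position)
The L vertices are 1, 6, 8; that is 3 in all.

3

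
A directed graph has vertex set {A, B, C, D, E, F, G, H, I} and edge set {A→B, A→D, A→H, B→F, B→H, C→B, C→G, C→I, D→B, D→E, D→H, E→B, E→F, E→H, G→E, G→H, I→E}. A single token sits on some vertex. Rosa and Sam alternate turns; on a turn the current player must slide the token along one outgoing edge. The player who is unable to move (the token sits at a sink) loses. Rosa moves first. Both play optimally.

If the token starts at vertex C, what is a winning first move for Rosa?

Classify positions by backward induction: terminal positions (no move available) are L. From any other position, the mover wins iff some move reaches an L.
Every edge goes from a vertex to one that appears earlier in the order H, F, B, E, D, G, A, I, C, so processing vertices in that order labels each vertex after all of its successors.
H: no outgoing edge → L
F: no outgoing edge → L
B: →F(L), so W
E: →F(L), so W
D: →H(L), so W
G: →H(L), so W
A: →H(L), so W
I: →E(W) only, which is W, so L
C: →I(L), so W
From C, the L positions reachable in one move are: I.

Move to I.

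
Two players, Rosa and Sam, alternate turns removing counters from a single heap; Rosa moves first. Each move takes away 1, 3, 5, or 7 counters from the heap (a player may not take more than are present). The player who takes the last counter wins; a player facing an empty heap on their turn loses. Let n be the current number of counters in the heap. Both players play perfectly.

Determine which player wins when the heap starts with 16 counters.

Label each position W (a win for the player to move) or L (a loss). A position with no legal move is L; any other position is W exactly when some move reaches an L, and L when every move reaches a W.
n=0: no move → L
n=1: W (go to 0, an L position)
n=2: L (sole option 1(W) is W)
n=3: W (go to 2, an L position)
n=4: L (options 3(W), 1(W) are all W)
n=5: W (go to 4, an L position)
n=6: L (options 5(W), 3(W), 1(W) are all W)
n=7: W (go to 6, an L position)
n=8: L (options 7(W), 5(W), 3(W), 1(W) are all W)
n=9: W (go to 8, an L position)
n=10: L (options 9(W), 7(W), 5(W), 3(W) are all W)
n=11: W (go to 10, an L position)
n=12: L (options 11(W), 9(W), 7(W), 5(W) are all W)
n=13: W (go to 12, an L position)
n=14: L (options 13(W), 11(W), 9(W), 7(W) are all W)
n=15: W (go to 14, an L position)
n=16: L (options 15(W), 13(W), 11(W), 9(W) are all W)
Every move from 16 reaches a W position, so the mover loses.

Sam wins.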